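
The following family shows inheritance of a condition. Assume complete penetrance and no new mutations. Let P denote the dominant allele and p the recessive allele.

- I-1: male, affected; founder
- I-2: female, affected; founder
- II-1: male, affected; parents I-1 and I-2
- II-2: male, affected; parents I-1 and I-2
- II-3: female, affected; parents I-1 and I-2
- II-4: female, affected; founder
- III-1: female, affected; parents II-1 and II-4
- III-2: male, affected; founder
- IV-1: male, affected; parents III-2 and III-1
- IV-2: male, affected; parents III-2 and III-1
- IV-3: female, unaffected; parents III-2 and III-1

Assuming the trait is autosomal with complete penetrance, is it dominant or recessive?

dominant

III-2 and III-1 are both affected yet have an unaffected child IV-3. Under a recessive model two affected parents are homozygous and every child would be affected, so the trait cannot be recessive.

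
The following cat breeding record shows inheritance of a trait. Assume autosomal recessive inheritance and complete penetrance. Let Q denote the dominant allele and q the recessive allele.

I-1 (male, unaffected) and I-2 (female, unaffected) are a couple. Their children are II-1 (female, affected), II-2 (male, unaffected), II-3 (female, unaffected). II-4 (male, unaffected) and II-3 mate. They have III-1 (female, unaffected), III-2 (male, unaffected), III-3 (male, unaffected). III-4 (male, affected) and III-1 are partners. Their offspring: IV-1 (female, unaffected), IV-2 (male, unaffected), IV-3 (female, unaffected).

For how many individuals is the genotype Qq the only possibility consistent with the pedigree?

Obligate heterozygotes: I-1 is unaffected so carries Q and passed q to II-1 (qq), so I-1 is Qq; I-2 is unaffected so carries Q and passed q to II-1 (qq), so I-2 is Qq; IV-1 is unaffected so carries Q and received q from III-4 (qq), so IV-1 is Qq; IV-2 is unaffected so carries Q and received q from III-4 (qq), so IV-2 is Qq; IV-3 is unaffected so carries Q and received q from III-4 (qq), so IV-3 is Qq.
Every other individual is either homozygous by phenotype or has at least one consistent homozygous assignment, so the count is 5.

5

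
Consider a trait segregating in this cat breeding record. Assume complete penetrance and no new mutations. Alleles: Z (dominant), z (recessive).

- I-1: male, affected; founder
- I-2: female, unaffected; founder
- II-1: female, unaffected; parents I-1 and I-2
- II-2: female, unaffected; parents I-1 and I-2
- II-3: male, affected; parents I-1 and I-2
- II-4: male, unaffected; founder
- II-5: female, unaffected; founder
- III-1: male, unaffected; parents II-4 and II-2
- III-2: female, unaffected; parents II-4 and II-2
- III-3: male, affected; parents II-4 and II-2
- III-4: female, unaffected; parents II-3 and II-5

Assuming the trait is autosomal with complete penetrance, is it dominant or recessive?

recessive

II-4 and II-2 are both unaffected yet have an affected child III-3. Under dominance, an affected child requires at least one affected parent, so the trait cannot be dominant.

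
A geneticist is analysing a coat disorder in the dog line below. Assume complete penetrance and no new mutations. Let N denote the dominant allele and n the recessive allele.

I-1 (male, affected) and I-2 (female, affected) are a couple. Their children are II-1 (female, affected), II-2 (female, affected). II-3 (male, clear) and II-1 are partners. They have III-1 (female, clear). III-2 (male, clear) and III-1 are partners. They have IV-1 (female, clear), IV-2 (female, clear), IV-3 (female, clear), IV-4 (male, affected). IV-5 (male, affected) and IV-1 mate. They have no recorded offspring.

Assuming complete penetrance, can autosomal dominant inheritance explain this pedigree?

No

Under autosomal dominant, IV-4 (affected, male) cannot arise from III-2 (clear) × III-1 (clear).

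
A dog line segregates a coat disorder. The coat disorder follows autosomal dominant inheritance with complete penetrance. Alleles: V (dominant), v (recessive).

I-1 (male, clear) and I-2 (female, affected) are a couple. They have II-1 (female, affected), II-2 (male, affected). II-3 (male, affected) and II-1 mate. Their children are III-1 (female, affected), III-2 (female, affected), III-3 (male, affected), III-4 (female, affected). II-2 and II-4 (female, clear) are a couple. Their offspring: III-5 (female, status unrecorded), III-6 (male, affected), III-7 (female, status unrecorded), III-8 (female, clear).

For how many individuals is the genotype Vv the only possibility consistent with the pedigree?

Obligate heterozygotes: II-1 is affected so carries V and received v from I-1 (vv), so II-1 is Vv; II-2 is affected so carries V and received v from I-1 (vv), so II-2 is Vv; III-6 is affected so carries V and received v from II-4 (vv), so III-6 is Vv.
Every other individual is either homozygous by phenotype or has at least one consistent homozygous assignment, so the count is 3.

3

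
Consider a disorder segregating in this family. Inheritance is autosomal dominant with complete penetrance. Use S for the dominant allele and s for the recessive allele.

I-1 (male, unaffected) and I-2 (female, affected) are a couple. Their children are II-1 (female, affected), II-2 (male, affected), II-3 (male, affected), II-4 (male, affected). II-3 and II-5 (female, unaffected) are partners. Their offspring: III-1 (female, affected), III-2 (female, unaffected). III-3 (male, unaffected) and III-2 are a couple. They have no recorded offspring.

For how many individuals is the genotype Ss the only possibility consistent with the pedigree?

5

Obligate heterozygotes: II-1 is affected so carries S and received s from I-1 (ss), so II-1 is Ss; II-2 is affected so carries S and received s from I-1 (ss), so II-2 is Ss; II-3 is affected so carries S and received s from I-1 (ss), so II-3 is Ss; II-4 is affected so carries S and received s from I-1 (ss), so II-4 is Ss; III-1 is affected so carries S and received s from II-5 (ss), so III-1 is Ss.
Every other individual is either homozygous by phenotype or has at least one consistent homozygous assignment, so the count is 5.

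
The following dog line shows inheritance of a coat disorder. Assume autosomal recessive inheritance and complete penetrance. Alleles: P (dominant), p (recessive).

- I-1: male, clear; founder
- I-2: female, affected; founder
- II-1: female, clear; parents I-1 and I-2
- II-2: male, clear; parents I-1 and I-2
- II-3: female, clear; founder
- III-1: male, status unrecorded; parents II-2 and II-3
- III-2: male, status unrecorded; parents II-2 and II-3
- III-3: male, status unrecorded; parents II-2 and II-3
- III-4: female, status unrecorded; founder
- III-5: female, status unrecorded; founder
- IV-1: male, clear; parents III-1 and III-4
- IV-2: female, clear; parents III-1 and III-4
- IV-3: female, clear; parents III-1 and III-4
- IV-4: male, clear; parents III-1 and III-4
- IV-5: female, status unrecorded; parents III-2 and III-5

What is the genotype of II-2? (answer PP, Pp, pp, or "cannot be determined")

From phenotype alone, II-2 is PP or Pp.
II-2 is clear so carries P and received p from I-2 (pp), so II-2 is Pp.

Pp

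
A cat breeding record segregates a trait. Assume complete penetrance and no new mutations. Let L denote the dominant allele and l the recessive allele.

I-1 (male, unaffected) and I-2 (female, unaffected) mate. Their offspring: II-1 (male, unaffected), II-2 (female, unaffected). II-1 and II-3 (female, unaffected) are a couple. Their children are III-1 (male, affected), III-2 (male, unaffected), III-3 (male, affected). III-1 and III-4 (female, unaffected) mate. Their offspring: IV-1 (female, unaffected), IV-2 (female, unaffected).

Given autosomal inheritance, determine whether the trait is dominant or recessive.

II-1 and II-3 are both unaffected yet have an affected child III-1. Under dominance, an affected child requires at least one affected parent, so the trait cannot be dominant.

recessive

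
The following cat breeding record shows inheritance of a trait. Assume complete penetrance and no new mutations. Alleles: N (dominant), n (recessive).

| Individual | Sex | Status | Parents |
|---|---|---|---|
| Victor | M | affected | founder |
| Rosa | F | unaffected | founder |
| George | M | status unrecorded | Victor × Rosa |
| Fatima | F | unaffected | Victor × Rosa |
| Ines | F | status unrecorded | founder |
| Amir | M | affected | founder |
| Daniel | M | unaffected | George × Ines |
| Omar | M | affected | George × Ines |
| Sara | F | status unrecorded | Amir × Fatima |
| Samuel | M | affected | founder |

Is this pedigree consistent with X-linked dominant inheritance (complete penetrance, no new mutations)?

No

Under X-linked dominant, Fatima (unaffected, female) cannot arise from Victor (affected) × Rosa (unaffected).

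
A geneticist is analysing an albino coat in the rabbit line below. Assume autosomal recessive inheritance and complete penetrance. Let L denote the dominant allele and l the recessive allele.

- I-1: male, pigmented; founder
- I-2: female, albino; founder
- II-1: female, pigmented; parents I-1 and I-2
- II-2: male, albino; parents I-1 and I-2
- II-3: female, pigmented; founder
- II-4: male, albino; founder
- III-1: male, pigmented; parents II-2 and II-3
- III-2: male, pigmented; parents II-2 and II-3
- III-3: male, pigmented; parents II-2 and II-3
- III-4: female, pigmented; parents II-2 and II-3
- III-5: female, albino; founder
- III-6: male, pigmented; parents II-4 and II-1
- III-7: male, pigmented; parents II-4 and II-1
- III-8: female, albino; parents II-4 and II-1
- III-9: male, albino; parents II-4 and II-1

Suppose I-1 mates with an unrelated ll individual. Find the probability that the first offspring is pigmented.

1/2

I-1 is pigmented so carries L and passed l to II-2 (ll), so I-1 is Ll.
The cross gives 1/2 Ll : 1/2 ll, so P(offspring is pigmented) = 1/2.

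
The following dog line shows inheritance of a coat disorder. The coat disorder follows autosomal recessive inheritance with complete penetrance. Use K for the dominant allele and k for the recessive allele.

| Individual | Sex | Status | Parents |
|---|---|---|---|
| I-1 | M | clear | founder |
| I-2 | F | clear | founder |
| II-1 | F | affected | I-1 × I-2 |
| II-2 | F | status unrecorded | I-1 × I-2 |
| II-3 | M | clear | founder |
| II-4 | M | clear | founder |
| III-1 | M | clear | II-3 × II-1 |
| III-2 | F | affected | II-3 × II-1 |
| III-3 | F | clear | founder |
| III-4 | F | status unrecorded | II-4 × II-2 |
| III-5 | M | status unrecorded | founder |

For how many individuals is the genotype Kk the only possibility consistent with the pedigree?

Obligate heterozygotes: I-1 is clear so carries K and passed k to II-1 (kk), so I-1 is Kk; I-2 is clear so carries K and passed k to II-1 (kk), so I-2 is Kk; II-3 is clear so carries K and passed k to III-2 (kk), so II-3 is Kk; III-1 is clear so carries K and received k from II-1 (kk), so III-1 is Kk.
Every other individual is either homozygous by phenotype or has at least one consistent homozygous assignment, so the count is 4.

4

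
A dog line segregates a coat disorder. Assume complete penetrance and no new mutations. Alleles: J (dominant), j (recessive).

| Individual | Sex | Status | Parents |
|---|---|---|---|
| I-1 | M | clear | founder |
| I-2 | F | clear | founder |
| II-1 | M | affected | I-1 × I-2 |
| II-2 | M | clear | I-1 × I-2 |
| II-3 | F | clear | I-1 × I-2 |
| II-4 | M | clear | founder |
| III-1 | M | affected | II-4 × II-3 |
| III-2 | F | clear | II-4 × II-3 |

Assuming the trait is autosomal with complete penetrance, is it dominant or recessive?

recessive

I-1 and I-2 are both clear yet have an affected child II-1. Under dominance, an affected child requires at least one affected parent, so the trait cannot be dominant.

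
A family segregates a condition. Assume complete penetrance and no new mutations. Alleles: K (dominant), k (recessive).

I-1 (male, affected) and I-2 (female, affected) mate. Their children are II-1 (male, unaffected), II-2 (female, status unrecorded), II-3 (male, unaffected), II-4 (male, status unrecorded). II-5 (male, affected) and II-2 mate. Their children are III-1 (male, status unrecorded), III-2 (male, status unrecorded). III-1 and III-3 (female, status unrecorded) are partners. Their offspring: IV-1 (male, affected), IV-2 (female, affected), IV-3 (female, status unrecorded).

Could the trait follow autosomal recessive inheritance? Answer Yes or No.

Under autosomal recessive, II-1 (unaffected, male) cannot arise from I-1 (affected) × I-2 (affected).

No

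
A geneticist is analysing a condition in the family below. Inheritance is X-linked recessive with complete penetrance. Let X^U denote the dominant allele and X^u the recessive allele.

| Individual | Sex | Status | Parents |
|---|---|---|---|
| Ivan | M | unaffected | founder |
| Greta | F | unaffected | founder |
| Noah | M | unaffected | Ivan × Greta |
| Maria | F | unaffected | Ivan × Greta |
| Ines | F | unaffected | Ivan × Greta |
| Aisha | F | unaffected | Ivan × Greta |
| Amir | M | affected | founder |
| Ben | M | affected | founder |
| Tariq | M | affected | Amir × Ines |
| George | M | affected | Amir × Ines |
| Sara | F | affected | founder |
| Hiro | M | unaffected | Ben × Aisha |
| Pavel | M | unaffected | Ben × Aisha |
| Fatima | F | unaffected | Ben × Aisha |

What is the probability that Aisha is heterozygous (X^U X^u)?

1/9

Ivan is unaffected, so Ivan is X^U Y.
Greta is unaffected so carries U and passed u to Ines (X^U X^u, whose U came from Ivan), so Greta is X^U X^u.
Their cross gives offspring ratios 1/2 X^U X^U : 1/2 X^U X^u. Conditioning on Aisha being unaffected, P(X^U X^u) = 1/2 / 1 = 1/2 before taking Aisha's own offspring into account.
Ben is affected, so Ben is X^u Y.
Now use Aisha's offspring. Probability of each recorded status — unaffected son Hiro: 1/2 if Aisha is X^U X^u, 1 if X^U X^U; unaffected son Pavel: 1/2 if Aisha is X^U X^u, 1 if X^U X^U; unaffected daughter Fatima: 1/2 if Aisha is X^U X^u, 1 if X^U X^U.
Bayes: P(X^U X^u) = 1/2·1/8 / (1/2·1/8 + 1/2·1) = 1/9.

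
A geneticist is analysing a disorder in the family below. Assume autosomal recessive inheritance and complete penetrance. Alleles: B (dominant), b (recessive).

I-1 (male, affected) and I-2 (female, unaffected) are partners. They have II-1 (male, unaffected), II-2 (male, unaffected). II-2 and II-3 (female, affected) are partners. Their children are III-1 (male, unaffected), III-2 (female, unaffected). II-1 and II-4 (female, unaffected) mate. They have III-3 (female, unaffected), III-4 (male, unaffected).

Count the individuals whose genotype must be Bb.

4

Obligate heterozygotes: II-1 is unaffected so carries B and received b from I-1 (bb), so II-1 is Bb; II-2 is unaffected so carries B and received b from I-1 (bb), so II-2 is Bb; III-1 is unaffected so carries B and received b from II-3 (bb), so III-1 is Bb; III-2 is unaffected so carries B and received b from II-3 (bb), so III-2 is Bb.
Every other individual is either homozygous by phenotype or has at least one consistent homozygous assignment, so the count is 4.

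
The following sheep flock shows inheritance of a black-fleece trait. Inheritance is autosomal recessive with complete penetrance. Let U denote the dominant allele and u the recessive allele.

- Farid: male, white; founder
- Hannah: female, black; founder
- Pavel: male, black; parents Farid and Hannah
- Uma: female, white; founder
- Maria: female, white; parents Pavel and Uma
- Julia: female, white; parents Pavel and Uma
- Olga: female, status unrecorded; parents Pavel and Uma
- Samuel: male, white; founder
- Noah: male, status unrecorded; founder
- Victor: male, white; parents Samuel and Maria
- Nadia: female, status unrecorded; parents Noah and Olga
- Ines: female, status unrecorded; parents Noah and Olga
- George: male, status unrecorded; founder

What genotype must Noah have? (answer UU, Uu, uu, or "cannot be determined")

cannot be determined

Noah's phenotype is unrecorded, and no parent or child forces a single allele at both positions; consistent genotype assignments exist with Noah as UU or Uu or uu.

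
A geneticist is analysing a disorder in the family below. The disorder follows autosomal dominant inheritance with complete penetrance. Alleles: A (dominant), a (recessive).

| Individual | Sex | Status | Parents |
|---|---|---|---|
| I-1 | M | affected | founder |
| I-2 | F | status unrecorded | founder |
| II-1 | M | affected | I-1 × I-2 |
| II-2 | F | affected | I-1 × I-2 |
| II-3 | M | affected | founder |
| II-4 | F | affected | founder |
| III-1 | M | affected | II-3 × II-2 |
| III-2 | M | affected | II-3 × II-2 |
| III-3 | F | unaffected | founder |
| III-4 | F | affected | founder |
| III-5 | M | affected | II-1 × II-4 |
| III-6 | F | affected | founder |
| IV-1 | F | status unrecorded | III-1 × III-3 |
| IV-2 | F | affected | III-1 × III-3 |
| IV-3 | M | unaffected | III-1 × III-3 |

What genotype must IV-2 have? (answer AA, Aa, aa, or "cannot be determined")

Aa

From phenotype alone, IV-2 is AA or Aa.
IV-2 is affected so carries A and received a from III-3 (aa), so IV-2 is Aa.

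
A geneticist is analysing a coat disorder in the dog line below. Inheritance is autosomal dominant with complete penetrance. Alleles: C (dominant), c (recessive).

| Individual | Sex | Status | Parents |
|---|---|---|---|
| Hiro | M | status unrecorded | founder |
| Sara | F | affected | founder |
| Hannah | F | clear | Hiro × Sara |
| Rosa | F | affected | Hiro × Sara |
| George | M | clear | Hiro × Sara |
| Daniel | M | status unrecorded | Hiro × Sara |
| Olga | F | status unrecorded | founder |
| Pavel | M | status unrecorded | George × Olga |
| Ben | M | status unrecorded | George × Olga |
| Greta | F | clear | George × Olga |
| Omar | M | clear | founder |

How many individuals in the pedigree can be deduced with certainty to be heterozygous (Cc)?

1

Obligate heterozygotes: Sara is affected so carries C and passed c to Hannah (cc), so Sara is Cc.
Every other individual is either homozygous by phenotype or has at least one consistent homozygous assignment, so the count is 1.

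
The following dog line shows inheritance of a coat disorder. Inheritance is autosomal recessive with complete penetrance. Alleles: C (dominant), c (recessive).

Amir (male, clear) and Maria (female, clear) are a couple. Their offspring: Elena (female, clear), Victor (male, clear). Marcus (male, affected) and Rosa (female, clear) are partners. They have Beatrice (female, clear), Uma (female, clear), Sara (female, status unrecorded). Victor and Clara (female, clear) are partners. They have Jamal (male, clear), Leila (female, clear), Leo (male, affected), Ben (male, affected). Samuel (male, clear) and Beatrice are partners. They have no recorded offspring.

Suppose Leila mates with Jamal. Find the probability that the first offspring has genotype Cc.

4/9

Victor is clear so carries C and passed c to Leo (cc), so Victor is Cc.
Clara is clear so carries C and passed c to Leo (cc), so Clara is Cc.
Leila is a clear offspring of Victor (Cc) × Clara (Cc), whose cross gives 1/4 CC : 1/2 Cc : 1/4 cc; conditioning on being clear, Leila is CC with probability 1/3, Cc with probability 2/3.
Jamal is a clear offspring of Victor (Cc) × Clara (Cc), whose cross gives 1/4 CC : 1/2 Cc : 1/4 cc; conditioning on being clear, Jamal is CC with probability 1/3, Cc with probability 2/3.
Summing over parental genotype combinations, P(offspring has genotype Cc) = 2/9·1/2 + 2/9·1/2 + 4/9·1/2 = 4/9.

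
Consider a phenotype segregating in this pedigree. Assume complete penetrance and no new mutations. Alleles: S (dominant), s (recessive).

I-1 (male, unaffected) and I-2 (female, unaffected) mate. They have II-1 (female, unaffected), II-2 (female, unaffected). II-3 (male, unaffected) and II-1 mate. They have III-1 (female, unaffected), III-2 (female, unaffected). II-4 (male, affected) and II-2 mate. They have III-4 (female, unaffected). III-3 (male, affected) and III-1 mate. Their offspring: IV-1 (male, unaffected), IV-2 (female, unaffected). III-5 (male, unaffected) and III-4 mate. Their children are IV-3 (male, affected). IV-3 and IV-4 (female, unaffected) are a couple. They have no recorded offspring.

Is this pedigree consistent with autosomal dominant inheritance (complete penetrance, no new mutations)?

Under autosomal dominant, IV-3 (affected, male) cannot arise from III-5 (unaffected) × III-4 (unaffected).

No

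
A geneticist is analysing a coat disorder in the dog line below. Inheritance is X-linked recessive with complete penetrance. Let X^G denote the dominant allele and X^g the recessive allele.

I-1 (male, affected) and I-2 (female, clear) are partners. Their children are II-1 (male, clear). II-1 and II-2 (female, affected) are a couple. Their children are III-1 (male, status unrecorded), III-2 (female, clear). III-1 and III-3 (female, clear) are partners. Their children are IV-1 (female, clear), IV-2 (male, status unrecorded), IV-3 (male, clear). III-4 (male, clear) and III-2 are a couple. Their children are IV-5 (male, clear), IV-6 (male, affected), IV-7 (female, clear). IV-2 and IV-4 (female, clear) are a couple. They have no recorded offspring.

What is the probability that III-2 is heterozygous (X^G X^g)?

1

III-2 is clear so carries G and received g from II-2 (X^g X^g), so III-2 is X^G X^g, giving P(X^G X^g) = 1.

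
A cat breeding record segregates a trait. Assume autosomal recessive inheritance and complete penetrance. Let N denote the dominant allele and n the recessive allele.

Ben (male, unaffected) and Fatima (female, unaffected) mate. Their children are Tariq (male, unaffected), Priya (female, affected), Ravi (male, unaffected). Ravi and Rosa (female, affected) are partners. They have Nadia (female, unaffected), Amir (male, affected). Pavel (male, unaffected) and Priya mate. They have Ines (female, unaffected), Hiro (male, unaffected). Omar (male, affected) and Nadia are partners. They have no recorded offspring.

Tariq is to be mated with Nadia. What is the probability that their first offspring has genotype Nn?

1/2

Ben is unaffected so carries N and passed n to Priya (nn), so Ben is Nn.
Fatima is unaffected so carries N and passed n to Priya (nn), so Fatima is Nn.
Tariq is an unaffected offspring of Ben (Nn) × Fatima (Nn), whose cross gives 1/4 NN : 1/2 Nn : 1/4 nn; conditioning on being unaffected, Tariq is NN with probability 1/3, Nn with probability 2/3.
Nadia is unaffected so carries N and received n from Rosa (nn), so Nadia is Nn.
Summing over parental genotype combinations, P(offspring has genotype Nn) = 1/3·1/2 + 2/3·1/2 = 1/2.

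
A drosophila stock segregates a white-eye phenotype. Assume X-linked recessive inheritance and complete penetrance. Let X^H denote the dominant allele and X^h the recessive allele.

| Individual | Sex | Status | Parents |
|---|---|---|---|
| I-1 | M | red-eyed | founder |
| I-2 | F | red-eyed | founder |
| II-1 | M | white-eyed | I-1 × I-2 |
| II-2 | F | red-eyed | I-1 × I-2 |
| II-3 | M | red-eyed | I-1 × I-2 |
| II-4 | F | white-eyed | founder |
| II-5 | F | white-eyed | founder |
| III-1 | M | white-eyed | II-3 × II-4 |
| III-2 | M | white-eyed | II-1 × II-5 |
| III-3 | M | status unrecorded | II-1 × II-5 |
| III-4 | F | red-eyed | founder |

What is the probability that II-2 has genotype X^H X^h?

I-1 is red-eyed, so I-1 is X^H Y.
I-2 is red-eyed so carries H and passed h to II-1 (X^h Y), so I-2 is X^H X^h.
Their cross gives offspring ratios 1/2 X^H X^H : 1/2 X^H X^h. Conditioning on II-2 being red-eyed, P(X^H X^h) = 1/2 / 1 = 1/2.

1/2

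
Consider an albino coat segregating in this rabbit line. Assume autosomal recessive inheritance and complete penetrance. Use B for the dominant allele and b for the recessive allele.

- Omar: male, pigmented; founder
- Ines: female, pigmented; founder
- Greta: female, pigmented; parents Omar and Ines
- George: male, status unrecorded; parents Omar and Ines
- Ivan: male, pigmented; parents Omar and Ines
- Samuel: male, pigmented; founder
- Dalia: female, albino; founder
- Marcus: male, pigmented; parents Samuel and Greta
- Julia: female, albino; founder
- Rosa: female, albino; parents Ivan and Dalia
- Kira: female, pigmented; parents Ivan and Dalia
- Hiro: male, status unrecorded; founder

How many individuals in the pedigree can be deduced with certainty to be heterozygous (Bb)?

2

Obligate heterozygotes: Ivan is pigmented so carries B and passed b to Rosa (bb), so Ivan is Bb; Kira is pigmented so carries B and received b from Dalia (bb), so Kira is Bb.
Every other individual is either homozygous by phenotype or has at least one consistent homozygous assignment, so the count is 2.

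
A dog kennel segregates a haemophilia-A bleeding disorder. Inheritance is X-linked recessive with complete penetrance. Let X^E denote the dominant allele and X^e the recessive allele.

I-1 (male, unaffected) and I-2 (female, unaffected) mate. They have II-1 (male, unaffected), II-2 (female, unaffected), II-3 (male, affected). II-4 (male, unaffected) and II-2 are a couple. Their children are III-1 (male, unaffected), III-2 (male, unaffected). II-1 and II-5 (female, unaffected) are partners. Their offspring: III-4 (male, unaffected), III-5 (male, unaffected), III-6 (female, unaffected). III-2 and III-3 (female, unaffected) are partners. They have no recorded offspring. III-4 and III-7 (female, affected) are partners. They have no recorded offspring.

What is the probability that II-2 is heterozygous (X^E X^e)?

I-1 is unaffected, so I-1 is X^E Y.
I-2 is unaffected so carries E and passed e to II-3 (X^e Y), so I-2 is X^E X^e.
Their cross gives offspring ratios 1/2 X^E X^E : 1/2 X^E X^e. Conditioning on II-2 being unaffected, P(X^E X^e) = 1/2 / 1 = 1/2 before taking II-2's own offspring into account.
II-4 is unaffected, so II-4 is X^E Y.
Now use II-2's offspring. Probability of each recorded status — unaffected son III-1: 1/2 if II-2 is X^E X^e, 1 if X^E X^E; unaffected son III-2: 1/2 if II-2 is X^E X^e, 1 if X^E X^E.
Bayes: P(X^E X^e) = 1/2·1/4 / (1/2·1/4 + 1/2·1) = 1/5.

1/5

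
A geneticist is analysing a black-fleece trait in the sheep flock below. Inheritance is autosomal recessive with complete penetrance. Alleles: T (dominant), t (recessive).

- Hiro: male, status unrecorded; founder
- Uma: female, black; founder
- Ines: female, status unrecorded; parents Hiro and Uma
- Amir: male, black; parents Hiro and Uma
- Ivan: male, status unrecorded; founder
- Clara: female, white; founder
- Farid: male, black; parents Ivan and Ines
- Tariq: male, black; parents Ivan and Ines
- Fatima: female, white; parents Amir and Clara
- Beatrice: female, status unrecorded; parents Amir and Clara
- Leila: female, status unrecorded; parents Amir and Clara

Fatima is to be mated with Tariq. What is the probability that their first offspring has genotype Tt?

1/2

Fatima is white so carries T and received t from Amir (tt), so Fatima is Tt.
Tariq is black, so Tariq is tt.
The cross gives 1/2 Tt : 1/2 tt, so P(offspring has genotype Tt) = 1/2.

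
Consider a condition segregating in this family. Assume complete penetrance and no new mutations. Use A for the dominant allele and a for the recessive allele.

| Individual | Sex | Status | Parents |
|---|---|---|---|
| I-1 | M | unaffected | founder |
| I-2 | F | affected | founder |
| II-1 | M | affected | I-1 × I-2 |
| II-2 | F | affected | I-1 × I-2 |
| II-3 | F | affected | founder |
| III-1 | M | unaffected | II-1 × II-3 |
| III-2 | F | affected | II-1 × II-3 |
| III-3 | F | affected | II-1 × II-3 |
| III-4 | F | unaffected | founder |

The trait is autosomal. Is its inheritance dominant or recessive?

dominant

II-1 and II-3 are both affected yet have an unaffected child III-1. Under a recessive model two affected parents are homozygous and every child would be affected, so the trait cannot be recessive.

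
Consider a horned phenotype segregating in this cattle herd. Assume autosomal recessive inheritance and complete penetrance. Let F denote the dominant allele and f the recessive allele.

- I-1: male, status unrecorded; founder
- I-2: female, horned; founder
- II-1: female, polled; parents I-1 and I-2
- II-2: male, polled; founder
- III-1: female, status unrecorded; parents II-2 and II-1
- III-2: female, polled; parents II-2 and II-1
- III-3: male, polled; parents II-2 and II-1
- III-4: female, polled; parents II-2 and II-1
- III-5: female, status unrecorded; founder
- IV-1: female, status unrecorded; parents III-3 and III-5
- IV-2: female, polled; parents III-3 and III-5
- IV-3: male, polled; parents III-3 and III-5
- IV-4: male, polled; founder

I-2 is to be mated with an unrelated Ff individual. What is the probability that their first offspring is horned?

1/2

I-2 is horned, so I-2 is ff.
The cross gives 1/2 Ff : 1/2 ff, so P(offspring is horned) = 1/2.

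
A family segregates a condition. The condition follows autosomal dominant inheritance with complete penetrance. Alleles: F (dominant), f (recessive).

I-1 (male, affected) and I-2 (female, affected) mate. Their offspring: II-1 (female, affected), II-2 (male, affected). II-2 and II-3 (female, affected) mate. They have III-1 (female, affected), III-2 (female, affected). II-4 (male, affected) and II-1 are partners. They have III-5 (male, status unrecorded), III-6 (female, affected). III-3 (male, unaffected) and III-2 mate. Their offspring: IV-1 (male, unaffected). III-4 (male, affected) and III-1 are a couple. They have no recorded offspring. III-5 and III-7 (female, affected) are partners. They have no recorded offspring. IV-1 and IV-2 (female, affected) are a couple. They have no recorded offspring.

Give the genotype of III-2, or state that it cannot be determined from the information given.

From phenotype alone, III-2 is FF or Ff.
III-2 is affected so carries F and passed f to IV-1 (ff), so III-2 is Ff.

Ff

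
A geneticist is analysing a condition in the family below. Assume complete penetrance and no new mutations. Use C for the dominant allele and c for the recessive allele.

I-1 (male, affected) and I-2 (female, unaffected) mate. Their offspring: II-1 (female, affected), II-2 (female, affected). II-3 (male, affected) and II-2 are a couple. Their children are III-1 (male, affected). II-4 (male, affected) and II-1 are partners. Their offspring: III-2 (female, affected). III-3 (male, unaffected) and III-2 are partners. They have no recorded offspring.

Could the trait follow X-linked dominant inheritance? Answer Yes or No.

Yes

A consistent assignment under X-linked dominant exists: I-1 X^C Y, I-2 X^c X^c, II-1 X^C X^c, II-2 X^C X^c, II-3 X^C Y, II-4 X^C Y, III-1 X^C Y, III-2 X^C X^C, III-3 X^c Y.
In this assignment every recorded phenotype matches its genotype and every non-founder's genotype is obtainable from its parents' genotypes, so the pedigree is consistent.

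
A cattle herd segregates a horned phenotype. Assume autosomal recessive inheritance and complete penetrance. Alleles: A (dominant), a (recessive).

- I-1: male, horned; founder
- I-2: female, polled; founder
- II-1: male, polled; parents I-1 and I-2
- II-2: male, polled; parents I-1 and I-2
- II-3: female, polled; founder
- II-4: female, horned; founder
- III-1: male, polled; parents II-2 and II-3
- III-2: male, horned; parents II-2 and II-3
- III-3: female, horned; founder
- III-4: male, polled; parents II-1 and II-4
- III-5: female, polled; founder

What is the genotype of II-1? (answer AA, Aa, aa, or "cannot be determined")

Aa

From phenotype alone, II-1 is AA or Aa.
II-1 is polled so carries A and received a from I-1 (aa), so II-1 is Aa.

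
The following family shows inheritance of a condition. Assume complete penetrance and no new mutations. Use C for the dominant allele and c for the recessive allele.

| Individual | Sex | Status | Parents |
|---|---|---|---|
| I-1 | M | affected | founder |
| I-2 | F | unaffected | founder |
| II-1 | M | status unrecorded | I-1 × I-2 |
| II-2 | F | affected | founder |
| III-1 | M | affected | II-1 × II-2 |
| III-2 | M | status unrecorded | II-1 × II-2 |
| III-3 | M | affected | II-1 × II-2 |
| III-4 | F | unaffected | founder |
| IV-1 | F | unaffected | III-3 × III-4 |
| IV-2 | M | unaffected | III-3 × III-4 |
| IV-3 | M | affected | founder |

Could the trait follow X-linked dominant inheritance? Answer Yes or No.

Under X-linked dominant, IV-1 (unaffected, female) cannot arise from III-3 (affected) × III-4 (unaffected).

No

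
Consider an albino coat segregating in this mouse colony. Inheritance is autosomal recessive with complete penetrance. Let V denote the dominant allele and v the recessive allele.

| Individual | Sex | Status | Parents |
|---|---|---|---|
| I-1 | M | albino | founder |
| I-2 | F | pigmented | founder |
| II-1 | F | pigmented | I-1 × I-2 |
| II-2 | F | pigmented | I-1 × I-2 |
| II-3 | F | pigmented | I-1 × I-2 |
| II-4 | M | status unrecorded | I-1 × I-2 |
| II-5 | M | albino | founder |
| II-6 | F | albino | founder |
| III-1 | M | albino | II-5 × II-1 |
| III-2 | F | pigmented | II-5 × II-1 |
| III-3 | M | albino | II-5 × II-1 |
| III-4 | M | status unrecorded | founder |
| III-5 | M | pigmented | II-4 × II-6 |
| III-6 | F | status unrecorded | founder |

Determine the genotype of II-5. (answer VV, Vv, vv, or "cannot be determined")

II-5 is albino, so II-5 is vv.

vv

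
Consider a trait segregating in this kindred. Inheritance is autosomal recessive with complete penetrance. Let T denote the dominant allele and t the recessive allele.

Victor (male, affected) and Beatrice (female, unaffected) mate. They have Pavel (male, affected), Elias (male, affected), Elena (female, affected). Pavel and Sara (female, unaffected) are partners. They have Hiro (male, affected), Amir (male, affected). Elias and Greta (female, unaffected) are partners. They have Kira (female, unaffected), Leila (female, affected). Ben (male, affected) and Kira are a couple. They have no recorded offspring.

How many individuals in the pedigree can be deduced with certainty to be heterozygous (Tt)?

Obligate heterozygotes: Beatrice is unaffected so carries T and passed t to Pavel (tt), so Beatrice is Tt; Sara is unaffected so carries T and passed t to Hiro (tt), so Sara is Tt; Greta is unaffected so carries T and passed t to Leila (tt), so Greta is Tt; Kira is unaffected so carries T and received t from Elias (tt), so Kira is Tt.
Every other individual is either homozygous by phenotype or has at least one consistent homozygous assignment, so the count is 4.

4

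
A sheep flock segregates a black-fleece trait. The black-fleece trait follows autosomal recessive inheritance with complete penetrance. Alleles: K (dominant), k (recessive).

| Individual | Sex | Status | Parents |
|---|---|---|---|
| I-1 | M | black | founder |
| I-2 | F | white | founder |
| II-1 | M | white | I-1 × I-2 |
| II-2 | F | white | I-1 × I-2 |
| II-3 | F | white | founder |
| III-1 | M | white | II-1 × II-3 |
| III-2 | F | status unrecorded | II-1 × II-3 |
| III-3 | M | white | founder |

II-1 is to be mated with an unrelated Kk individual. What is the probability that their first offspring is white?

II-1 is white so carries K and received k from I-1 (kk), so II-1 is Kk.
The cross gives 1/4 KK : 1/2 Kk : 1/4 kk, so P(offspring is white) = 3/4.

3/4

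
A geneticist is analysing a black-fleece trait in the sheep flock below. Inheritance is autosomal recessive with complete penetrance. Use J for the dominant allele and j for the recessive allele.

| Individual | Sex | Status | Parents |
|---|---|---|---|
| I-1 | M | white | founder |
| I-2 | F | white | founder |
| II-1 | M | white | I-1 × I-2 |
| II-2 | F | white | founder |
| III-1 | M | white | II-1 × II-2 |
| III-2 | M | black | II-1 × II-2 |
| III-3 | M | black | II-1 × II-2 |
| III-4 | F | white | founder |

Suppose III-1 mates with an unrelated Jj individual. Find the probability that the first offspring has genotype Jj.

1/2

II-1 is white so carries J and passed j to III-2 (jj), so II-1 is Jj.
II-2 is white so carries J and passed j to III-2 (jj), so II-2 is Jj.
III-1 is a white offspring of II-1 (Jj) × II-2 (Jj), whose cross gives 1/4 JJ : 1/2 Jj : 1/4 jj; conditioning on being white, III-1 is JJ with probability 1/3, Jj with probability 2/3.
Summing over parental genotype combinations, P(offspring has genotype Jj) = 1/3·1/2 + 2/3·1/2 = 1/2.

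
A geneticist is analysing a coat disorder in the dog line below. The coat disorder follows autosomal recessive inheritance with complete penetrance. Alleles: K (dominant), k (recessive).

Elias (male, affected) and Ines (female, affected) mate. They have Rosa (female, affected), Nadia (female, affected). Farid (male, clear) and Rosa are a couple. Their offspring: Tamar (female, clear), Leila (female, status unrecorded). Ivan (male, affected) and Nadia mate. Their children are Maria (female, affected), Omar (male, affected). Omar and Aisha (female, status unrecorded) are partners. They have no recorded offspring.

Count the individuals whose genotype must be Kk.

1

Obligate heterozygotes: Tamar is clear so carries K and received k from Rosa (kk), so Tamar is Kk.
Every other individual is either homozygous by phenotype or has at least one consistent homozygous assignment, so the count is 1.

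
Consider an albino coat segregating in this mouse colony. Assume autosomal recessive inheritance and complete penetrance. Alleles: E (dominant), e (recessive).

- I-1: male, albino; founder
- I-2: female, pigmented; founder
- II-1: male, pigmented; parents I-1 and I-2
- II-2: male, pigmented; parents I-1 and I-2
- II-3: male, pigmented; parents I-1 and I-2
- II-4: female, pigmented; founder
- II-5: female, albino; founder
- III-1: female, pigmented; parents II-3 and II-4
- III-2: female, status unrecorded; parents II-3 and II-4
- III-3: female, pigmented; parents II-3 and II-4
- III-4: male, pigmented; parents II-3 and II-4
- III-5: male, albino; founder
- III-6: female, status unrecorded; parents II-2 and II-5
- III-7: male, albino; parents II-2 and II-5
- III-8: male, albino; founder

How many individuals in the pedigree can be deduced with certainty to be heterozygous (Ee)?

3

Obligate heterozygotes: II-1 is pigmented so carries E and received e from I-1 (ee), so II-1 is Ee; II-2 is pigmented so carries E and received e from I-1 (ee), so II-2 is Ee; II-3 is pigmented so carries E and received e from I-1 (ee), so II-3 is Ee.
Every other individual is either homozygous by phenotype or has at least one consistent homozygous assignment, so the count is 3.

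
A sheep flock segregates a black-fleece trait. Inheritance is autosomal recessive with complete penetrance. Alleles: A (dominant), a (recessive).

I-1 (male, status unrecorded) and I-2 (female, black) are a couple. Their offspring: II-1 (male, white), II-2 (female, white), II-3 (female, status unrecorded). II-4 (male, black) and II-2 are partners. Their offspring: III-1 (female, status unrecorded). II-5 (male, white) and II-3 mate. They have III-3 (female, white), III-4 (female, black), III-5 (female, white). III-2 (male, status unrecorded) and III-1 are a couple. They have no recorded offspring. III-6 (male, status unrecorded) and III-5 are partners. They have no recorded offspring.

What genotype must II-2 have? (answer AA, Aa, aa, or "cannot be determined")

Aa

From phenotype alone, II-2 is AA or Aa.
II-2 is white so carries A and received a from I-2 (aa), so II-2 is Aa.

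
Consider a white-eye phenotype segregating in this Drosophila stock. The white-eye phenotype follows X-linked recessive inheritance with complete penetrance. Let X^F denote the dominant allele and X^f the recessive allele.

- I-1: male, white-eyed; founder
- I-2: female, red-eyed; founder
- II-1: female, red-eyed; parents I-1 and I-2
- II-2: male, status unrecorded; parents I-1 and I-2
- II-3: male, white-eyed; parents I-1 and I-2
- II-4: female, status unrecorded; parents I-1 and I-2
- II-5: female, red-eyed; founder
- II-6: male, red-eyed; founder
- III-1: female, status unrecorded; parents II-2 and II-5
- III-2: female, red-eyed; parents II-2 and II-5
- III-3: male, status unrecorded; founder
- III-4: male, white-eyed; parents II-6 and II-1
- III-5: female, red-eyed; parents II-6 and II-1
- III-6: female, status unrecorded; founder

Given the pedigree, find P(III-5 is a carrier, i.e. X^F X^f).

II-6 is red-eyed, so II-6 is X^F Y.
II-1 is red-eyed so carries F and received f from I-1 (X^f Y), so II-1 is X^F X^f.
Their cross gives offspring ratios 1/2 X^F X^F : 1/2 X^F X^f. Conditioning on III-5 being red-eyed, P(X^F X^f) = 1/2 / 1 = 1/2.

1/2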